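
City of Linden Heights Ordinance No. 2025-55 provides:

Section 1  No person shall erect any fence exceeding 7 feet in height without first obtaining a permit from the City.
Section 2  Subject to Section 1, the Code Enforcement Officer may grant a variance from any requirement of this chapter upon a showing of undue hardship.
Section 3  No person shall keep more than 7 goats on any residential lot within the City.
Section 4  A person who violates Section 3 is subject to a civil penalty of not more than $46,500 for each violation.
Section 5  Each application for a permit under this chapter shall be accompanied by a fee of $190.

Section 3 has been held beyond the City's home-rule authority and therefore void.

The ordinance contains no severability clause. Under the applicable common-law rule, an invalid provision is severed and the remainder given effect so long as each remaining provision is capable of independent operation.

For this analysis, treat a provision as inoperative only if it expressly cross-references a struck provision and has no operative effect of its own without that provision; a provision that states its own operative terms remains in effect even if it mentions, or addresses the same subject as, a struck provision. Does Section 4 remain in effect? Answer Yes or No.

No

Section 3 is struck. The only function of Section 4 is the civil penalty for violating Section 3, so it cannot stand once Section 3 is removed. Under the stated default rule, only provisions that cannot operate independently fall away; the rest are enforced. That leaves Section 1, Section 2, and Section 5 in effect. Section 4 is among the inoperative provisions, so the answer is no.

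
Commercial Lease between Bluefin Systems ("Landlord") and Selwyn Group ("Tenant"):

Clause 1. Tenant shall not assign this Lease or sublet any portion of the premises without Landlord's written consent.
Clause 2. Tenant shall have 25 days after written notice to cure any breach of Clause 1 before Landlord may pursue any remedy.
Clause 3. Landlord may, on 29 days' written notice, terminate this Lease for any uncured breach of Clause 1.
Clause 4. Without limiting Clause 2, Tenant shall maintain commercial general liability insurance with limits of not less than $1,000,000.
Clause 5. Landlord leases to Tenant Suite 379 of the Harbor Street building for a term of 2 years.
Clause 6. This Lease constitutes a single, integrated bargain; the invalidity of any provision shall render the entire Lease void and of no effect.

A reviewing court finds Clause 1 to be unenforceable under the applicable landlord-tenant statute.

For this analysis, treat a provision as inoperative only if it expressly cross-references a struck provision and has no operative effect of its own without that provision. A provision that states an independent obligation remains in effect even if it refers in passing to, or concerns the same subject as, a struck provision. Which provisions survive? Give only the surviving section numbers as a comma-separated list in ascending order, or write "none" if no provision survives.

Clause 1 is struck. Clause 2 operates only by reference to Clause 1, so it falls with Clause 1. Clause 3 has no operative effect of its own apart from Clause 1 and is therefore inoperative. Clause 6 provides that the Lease is not severable, so the invalidity of any one provision voids the entire Lease. No provision of the Lease survives.

none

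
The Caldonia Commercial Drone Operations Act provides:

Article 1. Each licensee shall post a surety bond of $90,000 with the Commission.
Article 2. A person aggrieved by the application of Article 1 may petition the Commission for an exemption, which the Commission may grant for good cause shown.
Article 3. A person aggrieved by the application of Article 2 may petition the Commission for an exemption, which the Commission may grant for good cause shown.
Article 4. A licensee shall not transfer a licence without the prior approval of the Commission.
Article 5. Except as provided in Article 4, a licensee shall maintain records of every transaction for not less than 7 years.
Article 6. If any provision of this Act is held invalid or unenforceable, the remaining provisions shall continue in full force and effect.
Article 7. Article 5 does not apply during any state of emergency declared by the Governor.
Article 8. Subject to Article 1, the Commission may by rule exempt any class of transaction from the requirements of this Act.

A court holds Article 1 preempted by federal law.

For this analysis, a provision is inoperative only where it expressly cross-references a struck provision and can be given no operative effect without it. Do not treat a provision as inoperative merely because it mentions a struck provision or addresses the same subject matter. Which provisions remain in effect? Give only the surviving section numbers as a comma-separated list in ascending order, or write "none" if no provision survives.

Article 1 is struck. Article 2 merely fixes the exemption procedure for Article 1; with Article 1 gone it has nothing to operate on and falls away. Article 3 has no operative effect of its own apart from Article 2 and is therefore inoperative. Although Article 8 refers to Article 1, its operative terms do not depend on Article 1, so it remains in effect. Under the severability clause in Article 6, the remaining provisions continue in force. The provisions still in force are Article 4, Article 5, Article 6, Article 7, and Article 8.

4, 5, 6, 7, 8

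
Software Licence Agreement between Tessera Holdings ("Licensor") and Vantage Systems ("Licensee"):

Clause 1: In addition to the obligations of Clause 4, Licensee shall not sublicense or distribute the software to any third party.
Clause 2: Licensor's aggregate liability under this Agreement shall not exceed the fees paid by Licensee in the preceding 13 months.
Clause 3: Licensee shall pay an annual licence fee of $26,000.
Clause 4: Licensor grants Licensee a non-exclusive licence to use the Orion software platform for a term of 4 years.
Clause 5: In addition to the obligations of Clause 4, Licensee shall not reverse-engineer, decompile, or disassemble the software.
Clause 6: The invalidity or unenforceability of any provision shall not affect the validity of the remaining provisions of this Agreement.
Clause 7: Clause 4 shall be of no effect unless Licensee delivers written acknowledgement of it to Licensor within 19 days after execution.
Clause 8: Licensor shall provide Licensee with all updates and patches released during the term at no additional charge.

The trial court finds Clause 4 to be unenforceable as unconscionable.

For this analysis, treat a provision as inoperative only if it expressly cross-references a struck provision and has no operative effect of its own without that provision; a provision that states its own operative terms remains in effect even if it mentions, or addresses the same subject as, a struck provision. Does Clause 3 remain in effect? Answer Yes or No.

Yes

Clause 4 is struck. Clause 7 merely fixes the acknowledgement condition for Clause 4; with Clause 4 gone it has nothing to operate on and falls away. Clause 5 mentions Clause 4 but its own obligation stands independently of Clause 4, so Clause 5 is not affected. Although Clause 1 refers to Clause 4, its operative terms do not depend on Clause 4, so it remains in effect. Clause 6 is a severability clause and preserves every provision that can still be given independent effect. The provisions still in force are Clause 1, Clause 2, Clause 3, Clause 5, Clause 6, and Clause 8. Clause 3 is among the surviving provisions, so the answer is yes.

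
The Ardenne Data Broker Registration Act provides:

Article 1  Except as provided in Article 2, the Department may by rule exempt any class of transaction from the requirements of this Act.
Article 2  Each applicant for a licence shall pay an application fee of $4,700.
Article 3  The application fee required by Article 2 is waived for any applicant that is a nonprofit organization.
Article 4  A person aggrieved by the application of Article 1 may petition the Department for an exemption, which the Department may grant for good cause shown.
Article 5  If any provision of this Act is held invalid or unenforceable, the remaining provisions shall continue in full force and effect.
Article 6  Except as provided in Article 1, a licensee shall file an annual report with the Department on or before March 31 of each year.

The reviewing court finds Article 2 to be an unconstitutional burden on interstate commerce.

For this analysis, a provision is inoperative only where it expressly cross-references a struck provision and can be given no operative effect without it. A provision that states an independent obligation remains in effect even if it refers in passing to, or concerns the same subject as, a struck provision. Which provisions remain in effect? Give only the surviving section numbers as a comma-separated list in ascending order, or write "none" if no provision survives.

1, 4, 5, 6

Article 2 is struck. Article 3 operates only by reference to Article 2, so it falls with Article 2. Article 1 mentions Article 2 but its own obligation stands independently of Article 2, so Article 1 is not affected. Under the severability clause in Article 5, the remaining provisions continue in force. The provisions still in force are Article 1, Article 4, Article 5, and Article 6.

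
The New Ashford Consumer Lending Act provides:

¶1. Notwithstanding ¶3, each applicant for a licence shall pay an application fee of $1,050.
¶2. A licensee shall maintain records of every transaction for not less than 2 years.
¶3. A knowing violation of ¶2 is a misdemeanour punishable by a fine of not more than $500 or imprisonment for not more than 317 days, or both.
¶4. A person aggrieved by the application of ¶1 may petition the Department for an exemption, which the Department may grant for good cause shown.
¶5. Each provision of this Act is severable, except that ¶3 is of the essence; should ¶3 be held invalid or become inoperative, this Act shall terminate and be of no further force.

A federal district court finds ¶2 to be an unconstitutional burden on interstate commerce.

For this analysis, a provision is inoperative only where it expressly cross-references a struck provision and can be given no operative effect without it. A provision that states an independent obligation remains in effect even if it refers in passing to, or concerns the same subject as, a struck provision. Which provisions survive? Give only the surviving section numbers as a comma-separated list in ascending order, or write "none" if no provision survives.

none

¶2 is struck. ¶3 has no operative effect of its own apart from ¶2 and is therefore inoperative. ¶5 makes ¶3 an essential term, and ¶3 has been rendered inoperative by the cascade; under ¶5, the entire Act is therefore void. No provision of the Act survives.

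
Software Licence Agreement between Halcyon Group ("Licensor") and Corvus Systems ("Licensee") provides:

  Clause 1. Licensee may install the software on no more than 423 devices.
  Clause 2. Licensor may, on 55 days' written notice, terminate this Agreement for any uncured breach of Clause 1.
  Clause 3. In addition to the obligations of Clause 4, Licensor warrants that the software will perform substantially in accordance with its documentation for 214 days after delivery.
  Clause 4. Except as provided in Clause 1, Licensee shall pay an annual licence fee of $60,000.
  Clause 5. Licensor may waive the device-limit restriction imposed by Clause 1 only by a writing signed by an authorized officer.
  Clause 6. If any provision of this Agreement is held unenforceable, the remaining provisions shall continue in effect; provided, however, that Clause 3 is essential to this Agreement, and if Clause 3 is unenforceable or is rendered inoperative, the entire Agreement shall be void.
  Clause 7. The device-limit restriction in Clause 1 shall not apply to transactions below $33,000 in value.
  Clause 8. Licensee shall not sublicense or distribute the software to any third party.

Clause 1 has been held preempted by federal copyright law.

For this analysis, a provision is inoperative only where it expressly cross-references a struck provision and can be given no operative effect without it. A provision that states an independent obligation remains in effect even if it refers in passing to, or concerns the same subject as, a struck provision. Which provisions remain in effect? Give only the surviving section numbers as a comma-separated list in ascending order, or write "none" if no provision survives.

3, 4, 6, 8

Clause 1 is struck. Clause 2 merely fixes the termination right for breach of Clause 1; with Clause 1 gone it has nothing to operate on and falls away. Clause 5 has no operative effect of its own apart from Clause 1 and is therefore inoperative. Clause 7 has no operative effect of its own apart from Clause 1 and is therefore inoperative. Although Clause 4 refers to Clause 1, its operative terms do not depend on Clause 1, so it remains in effect. Clause 6 makes Clause 3 an essential term, but Clause 3 is unaffected, so the severability proviso in Clause 6 preserves the remaining provisions. That leaves Clause 3, Clause 4, Clause 6, and Clause 8 in effect.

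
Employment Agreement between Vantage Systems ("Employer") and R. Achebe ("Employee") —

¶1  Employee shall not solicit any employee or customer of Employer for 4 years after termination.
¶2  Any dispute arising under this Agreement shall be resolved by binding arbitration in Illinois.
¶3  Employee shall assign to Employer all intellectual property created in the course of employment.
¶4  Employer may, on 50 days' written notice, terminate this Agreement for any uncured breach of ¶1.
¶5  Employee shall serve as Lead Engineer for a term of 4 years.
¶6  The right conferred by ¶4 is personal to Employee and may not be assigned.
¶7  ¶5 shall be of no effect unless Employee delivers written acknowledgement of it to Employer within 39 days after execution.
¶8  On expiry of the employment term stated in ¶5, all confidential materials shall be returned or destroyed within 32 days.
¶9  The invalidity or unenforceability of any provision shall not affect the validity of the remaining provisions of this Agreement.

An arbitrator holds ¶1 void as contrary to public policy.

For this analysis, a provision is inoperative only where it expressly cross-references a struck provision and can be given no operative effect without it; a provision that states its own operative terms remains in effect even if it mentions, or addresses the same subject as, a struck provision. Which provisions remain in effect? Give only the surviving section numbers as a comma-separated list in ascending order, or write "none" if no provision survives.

2, 3, 5, 7, 8, 9

¶1 is struck. ¶4 operates only by reference to ¶1, so it falls with ¶1. ¶6 merely fixes the non-assignment of ¶4; with ¶4 gone it has nothing to operate on and falls away. Under the severability clause in ¶9, the remaining provisions continue in force. That leaves ¶2, ¶3, ¶5, ¶7, ¶8, and ¶9 in effect.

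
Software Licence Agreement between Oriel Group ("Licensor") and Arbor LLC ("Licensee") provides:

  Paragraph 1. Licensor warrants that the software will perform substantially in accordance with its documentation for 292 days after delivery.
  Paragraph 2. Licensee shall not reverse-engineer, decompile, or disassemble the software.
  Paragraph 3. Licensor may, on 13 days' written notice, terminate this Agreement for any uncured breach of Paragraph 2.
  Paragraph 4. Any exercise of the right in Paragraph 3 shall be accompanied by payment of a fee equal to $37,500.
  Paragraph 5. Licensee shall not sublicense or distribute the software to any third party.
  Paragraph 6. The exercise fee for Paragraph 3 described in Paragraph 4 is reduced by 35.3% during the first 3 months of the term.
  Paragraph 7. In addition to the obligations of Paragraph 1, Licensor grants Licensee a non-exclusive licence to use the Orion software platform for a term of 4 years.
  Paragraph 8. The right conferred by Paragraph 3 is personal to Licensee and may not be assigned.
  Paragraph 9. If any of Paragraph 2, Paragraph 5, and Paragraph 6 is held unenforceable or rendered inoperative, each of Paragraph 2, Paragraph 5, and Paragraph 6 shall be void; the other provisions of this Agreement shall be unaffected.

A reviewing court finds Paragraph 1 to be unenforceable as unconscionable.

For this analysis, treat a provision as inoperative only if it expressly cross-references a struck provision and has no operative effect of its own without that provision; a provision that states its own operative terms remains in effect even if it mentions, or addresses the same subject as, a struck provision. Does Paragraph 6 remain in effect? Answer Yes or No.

Yes

Paragraph 1 is struck. Paragraph 7 mentions Paragraph 1 but its own obligation stands independently of Paragraph 1, so Paragraph 7 is not affected. Nothing else in the Agreement is defined by reference to Paragraph 1. Paragraph 9 ties Paragraph 2, Paragraph 5, and Paragraph 6 together, but none of those is affected here; the remaining provisions continue in force under Paragraph 9. The provisions still in force are Paragraph 2, Paragraph 3, Paragraph 4, Paragraph 5, Paragraph 6, Paragraph 7, Paragraph 8, and Paragraph 9. Paragraph 6 is among the surviving provisions, so the answer is yes.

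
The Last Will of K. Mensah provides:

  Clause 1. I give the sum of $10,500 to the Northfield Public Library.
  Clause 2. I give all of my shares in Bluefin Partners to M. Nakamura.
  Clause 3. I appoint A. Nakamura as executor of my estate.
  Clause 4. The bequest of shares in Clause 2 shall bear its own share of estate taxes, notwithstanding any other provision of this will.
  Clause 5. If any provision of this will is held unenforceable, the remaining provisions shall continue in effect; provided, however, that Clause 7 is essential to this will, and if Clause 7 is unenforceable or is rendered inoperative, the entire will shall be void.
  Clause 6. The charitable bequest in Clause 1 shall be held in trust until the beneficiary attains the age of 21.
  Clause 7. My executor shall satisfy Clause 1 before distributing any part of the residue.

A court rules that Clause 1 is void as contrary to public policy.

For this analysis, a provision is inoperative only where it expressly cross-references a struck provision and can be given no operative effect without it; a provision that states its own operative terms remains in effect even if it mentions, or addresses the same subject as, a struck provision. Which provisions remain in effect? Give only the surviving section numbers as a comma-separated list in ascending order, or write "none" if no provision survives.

Clause 1 is struck. The only function of Clause 6 is the trust for Clause 1, so it cannot stand once Clause 1 is removed. Clause 7 merely fixes the priority direction for Clause 1; with Clause 1 gone it has nothing to operate on and falls away. Clause 5 makes Clause 7 an essential term, and Clause 7 has been rendered inoperative by the cascade; under Clause 5, the entire will is therefore void. No provision of the will survives.

none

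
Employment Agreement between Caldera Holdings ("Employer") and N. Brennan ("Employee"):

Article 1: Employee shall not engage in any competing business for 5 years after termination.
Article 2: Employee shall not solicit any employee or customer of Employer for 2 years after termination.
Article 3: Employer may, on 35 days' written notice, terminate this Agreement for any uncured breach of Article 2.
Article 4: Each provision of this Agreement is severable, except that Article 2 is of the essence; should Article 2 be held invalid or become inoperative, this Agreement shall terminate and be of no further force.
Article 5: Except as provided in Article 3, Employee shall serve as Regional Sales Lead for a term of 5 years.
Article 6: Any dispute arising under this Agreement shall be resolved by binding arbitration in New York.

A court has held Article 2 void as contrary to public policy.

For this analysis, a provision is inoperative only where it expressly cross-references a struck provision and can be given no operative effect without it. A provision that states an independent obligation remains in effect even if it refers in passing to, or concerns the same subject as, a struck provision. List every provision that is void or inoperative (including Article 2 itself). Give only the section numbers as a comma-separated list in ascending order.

1, 2, 3, 4, 5, 6

Article 2 is struck. Article 3 has no operative effect of its own apart from Article 2 and is therefore inoperative. Article 4 makes Article 2 an essential term, and Article 2 is the provision held invalid; under Article 4, the entire Agreement is therefore void. No provision of the Agreement survives.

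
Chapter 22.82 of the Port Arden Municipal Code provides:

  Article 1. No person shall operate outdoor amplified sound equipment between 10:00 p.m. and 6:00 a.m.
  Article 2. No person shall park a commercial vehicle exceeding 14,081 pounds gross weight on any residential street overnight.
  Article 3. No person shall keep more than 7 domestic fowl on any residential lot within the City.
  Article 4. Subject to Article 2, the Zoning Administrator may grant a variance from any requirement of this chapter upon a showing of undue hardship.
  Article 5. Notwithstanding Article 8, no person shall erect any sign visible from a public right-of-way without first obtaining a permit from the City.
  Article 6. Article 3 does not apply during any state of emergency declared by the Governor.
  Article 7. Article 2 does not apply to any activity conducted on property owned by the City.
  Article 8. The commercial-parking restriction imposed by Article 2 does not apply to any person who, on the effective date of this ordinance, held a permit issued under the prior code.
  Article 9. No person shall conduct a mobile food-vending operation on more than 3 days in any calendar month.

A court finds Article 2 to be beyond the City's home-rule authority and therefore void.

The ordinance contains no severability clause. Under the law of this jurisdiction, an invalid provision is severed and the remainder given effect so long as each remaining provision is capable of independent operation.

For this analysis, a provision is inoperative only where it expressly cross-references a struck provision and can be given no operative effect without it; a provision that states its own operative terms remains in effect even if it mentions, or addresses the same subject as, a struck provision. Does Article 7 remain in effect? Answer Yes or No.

Article 2 is struck. Article 7 has no operative effect of its own apart from Article 2 and is therefore inoperative. Article 8 has no operative effect of its own apart from Article 2 and is therefore inoperative. Article 4 mentions Article 2 but its own obligation stands independently of Article 2, so Article 4 is not affected. Although Article 5 refers to Article 8, its operative terms do not depend on Article 8, so it remains in effect. Under the stated default rule, only provisions that cannot operate independently fall away; the rest are enforced. That leaves Article 1, Article 3, Article 4, Article 5, Article 6, and Article 9 in effect. Article 7 is among the inoperative provisions, so the answer is no.

No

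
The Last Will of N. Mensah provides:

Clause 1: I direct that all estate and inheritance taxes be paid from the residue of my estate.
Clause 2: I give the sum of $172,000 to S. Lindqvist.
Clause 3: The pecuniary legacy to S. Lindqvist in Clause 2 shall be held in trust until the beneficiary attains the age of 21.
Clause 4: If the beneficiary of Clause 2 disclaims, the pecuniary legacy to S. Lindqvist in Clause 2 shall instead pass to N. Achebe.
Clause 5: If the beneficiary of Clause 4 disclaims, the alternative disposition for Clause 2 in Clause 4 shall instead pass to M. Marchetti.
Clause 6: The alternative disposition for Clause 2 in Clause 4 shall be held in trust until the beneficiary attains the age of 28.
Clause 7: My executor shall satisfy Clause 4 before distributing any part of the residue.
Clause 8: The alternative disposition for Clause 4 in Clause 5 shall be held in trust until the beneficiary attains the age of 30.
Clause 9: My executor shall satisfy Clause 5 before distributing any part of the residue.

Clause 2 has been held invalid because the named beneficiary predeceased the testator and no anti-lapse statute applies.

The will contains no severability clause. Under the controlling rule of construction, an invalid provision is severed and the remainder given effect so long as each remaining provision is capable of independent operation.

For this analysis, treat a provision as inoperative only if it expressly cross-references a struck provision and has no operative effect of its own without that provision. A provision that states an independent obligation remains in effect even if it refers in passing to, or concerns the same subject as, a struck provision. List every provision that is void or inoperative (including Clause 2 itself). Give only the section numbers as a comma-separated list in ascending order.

Clause 2 is struck. The only function of Clause 3 is the trust for Clause 2, so it cannot stand once Clause 2 is removed. Clause 4 has no operative effect of its own apart from Clause 2 and is therefore inoperative. Clause 5 merely fixes the alternative disposition for Clause 4; with Clause 4 gone it has nothing to operate on and falls away. Clause 6 operates only by reference to Clause 4, so it falls with Clause 4. Clause 7 operates only by reference to Clause 4, so it falls with Clause 4. Clause 8 operates only by reference to Clause 5, so it falls with Clause 5. Clause 9 merely fixes the priority direction for Clause 5; with Clause 5 gone it has nothing to operate on and falls away. Under the stated default rule, only provisions that cannot operate independently fall away; the rest are enforced. Only Clause 1 remains in effect.

2, 3, 4, 5, 6, 7, 8, 9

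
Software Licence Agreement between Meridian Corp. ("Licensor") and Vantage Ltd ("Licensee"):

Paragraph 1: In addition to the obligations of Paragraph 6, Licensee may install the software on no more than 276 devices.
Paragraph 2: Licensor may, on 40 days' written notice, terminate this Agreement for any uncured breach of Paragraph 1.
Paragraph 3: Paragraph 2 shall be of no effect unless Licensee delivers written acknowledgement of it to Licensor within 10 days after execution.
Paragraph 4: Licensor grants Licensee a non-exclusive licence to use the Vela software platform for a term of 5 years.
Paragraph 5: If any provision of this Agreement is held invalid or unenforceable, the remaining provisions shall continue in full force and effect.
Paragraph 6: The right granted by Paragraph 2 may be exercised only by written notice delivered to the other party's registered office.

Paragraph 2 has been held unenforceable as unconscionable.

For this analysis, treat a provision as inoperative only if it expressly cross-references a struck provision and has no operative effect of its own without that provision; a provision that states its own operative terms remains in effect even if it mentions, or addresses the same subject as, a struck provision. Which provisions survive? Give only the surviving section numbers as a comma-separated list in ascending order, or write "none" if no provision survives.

1, 4, 5

Paragraph 2 is struck. Paragraph 3 operates only by reference to Paragraph 2, so it falls with Paragraph 2. The only function of Paragraph 6 is the notice requirement for Paragraph 2, so it cannot stand once Paragraph 2 is removed. Although Paragraph 1 refers to Paragraph 6, its operative terms do not depend on Paragraph 6, so it remains in effect. Under the severability clause in Paragraph 5, the remaining provisions continue in force. That leaves Paragraph 1, Paragraph 4, and Paragraph 5 in effect.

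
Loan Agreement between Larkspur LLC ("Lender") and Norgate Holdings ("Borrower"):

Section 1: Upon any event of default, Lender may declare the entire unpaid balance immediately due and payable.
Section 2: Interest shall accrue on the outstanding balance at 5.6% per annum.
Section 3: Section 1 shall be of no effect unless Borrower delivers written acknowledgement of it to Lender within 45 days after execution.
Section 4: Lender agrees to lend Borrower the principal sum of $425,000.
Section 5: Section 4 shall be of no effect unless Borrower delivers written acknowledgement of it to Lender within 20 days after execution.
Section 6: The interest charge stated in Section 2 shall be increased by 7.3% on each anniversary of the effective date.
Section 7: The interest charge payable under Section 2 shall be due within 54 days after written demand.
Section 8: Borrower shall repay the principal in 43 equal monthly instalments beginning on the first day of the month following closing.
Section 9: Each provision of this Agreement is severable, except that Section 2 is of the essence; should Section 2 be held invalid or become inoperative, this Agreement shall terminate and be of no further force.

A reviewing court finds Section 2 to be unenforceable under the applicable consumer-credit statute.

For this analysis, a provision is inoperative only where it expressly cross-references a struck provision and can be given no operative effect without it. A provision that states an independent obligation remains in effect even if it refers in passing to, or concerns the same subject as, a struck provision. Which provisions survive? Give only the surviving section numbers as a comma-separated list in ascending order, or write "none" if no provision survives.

Section 2 is struck. The whole of Section 6 is the escalation of the interest charge, defined by reference to Section 2, so Section 6 cannot stand once Section 2 is removed. Section 7 has no operative effect of its own apart from Section 2 and is therefore inoperative. Section 9 makes Section 2 an essential term, and Section 2 is the provision held invalid; under Section 9, the entire Agreement is therefore void. No provision of the Agreement survives.

none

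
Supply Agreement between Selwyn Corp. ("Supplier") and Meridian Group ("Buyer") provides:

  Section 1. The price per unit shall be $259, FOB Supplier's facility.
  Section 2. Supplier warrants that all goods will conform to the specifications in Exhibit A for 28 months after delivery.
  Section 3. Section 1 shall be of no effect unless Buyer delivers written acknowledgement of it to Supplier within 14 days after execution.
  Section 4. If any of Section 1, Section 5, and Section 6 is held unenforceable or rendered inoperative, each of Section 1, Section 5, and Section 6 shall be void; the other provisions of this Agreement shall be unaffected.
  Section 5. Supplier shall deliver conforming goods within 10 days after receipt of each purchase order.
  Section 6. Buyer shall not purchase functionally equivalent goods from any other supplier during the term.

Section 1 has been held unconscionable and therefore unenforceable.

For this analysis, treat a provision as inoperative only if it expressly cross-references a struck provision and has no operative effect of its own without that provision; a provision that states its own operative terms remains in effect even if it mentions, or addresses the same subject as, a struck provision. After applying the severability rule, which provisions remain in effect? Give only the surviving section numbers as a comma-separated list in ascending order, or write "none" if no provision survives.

Section 1 is struck. Section 3 has no operative effect of its own apart from Section 1 and is therefore inoperative. Section 4 declares Section 1, Section 5, and Section 6 mutually dependent; since one of them has fallen, all of them are of no effect. That brings down Section 5 and Section 6 as well. The remainder continues in force under Section 4. That leaves Section 2 and Section 4 in effect.

2, 4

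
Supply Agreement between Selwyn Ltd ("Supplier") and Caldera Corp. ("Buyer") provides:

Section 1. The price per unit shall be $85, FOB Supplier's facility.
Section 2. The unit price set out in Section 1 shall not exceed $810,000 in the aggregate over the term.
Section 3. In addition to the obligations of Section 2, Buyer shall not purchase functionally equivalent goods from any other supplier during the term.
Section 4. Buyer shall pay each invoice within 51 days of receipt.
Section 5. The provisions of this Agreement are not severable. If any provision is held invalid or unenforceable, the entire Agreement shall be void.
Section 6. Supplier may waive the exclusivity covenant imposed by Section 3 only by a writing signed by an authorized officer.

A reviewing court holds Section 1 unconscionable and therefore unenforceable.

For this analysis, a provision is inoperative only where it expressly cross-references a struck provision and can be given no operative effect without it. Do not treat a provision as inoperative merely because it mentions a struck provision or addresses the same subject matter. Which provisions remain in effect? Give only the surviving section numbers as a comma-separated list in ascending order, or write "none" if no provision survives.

Section 1 is struck. Section 2 has no operative effect of its own apart from Section 1 and is therefore inoperative. Section 5 provides that the Agreement is not severable, so the invalidity of any one provision voids the entire Agreement. No provision of the Agreement survives.

none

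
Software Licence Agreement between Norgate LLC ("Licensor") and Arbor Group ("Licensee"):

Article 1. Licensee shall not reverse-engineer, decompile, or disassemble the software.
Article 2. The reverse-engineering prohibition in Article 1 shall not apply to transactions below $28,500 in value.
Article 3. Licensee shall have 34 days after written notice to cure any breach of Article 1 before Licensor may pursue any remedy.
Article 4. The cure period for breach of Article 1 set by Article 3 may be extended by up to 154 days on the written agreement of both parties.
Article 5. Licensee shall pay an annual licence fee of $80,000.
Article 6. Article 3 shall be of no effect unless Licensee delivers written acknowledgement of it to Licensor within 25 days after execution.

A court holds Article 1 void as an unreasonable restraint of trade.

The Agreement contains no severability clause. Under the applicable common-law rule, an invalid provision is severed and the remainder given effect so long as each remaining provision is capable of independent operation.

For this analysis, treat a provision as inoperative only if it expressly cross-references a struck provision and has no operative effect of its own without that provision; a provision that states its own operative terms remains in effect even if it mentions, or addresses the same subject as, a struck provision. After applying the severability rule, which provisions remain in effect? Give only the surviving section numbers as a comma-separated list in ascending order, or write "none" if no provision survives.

Article 1 is struck. Article 2 operates only by reference to Article 1, so it falls with Article 1. Article 3 has no operative effect of its own apart from Article 1 and is therefore inoperative. Article 4 has no operative effect of its own apart from Article 3 and is therefore inoperative. Article 6 merely fixes the acknowledgement condition for Article 3; with Article 3 gone it has nothing to operate on and falls away. Under the stated default rule, only provisions that cannot operate independently fall away; the rest are enforced. Only Article 5 remains in effect.

5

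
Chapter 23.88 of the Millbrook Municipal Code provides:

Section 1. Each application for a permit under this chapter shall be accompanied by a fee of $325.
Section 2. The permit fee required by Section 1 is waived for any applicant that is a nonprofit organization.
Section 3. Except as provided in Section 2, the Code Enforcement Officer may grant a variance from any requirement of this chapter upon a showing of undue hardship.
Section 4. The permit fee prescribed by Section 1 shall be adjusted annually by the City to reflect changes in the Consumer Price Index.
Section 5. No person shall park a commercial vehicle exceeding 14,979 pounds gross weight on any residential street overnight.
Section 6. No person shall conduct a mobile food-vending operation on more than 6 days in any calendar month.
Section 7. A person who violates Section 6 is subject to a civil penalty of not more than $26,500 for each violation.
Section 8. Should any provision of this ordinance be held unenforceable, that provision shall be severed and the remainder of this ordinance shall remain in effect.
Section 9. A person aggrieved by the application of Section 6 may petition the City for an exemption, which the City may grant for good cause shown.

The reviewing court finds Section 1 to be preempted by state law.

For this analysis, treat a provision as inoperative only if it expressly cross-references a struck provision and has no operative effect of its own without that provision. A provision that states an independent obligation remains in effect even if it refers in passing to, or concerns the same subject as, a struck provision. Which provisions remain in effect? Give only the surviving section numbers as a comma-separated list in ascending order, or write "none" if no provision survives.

Section 1 is struck. Section 2 has no operative effect of its own apart from Section 1 and is therefore inoperative. Section 4 does nothing except set the indexation of the permit fee by reference to Section 1; with Section 1 gone it has no independent effect and is inoperative. Although Section 3 refers to Section 2, its operative terms do not depend on Section 2, so it remains in effect. Section 8 is a severability clause and preserves every provision that can still be given independent effect. Section 3, Section 5, Section 6, Section 7, Section 8, and Section 9 remain in effect.

3, 5, 6, 7, 8, 9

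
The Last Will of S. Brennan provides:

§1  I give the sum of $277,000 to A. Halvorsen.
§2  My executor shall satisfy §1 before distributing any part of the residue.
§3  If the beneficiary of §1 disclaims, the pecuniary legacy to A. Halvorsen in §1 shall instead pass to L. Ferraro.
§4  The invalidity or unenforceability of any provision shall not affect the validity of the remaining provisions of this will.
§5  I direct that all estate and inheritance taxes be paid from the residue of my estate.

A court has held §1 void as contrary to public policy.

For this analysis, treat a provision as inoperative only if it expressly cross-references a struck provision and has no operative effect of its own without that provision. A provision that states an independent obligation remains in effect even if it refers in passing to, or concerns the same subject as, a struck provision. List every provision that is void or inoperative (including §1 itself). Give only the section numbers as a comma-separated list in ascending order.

§1 is struck. §2 has no operative effect of its own apart from §1 and is therefore inoperative. §3 operates only by reference to §1, so it falls with §1. Under the severability clause in §4, the remaining provisions continue in force. The provisions still in force are §4 and §5.

1, 2, 3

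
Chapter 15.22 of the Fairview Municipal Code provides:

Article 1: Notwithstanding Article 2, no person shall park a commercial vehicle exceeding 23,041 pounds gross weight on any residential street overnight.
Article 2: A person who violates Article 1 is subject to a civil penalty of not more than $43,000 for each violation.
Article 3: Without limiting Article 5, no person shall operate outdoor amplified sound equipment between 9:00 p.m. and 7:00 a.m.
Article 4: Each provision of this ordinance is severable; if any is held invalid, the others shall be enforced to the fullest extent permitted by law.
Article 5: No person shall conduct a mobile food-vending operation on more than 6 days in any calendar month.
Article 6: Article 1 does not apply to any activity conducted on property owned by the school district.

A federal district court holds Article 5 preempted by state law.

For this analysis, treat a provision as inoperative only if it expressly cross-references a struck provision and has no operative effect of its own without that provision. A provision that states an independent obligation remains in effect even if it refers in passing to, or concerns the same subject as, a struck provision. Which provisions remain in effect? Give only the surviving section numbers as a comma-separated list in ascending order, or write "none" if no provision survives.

Article 5 is struck. Although Article 3 refers to Article 5, its operative terms do not depend on Article 5, so it remains in effect. Nothing else in the ordinance is defined by reference to Article 5. Article 4 is a severability clause and preserves every provision that can still be given independent effect. Article 1, Article 2, Article 3, Article 4, and Article 6 remain in effect.

1, 2, 3, 4, 6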